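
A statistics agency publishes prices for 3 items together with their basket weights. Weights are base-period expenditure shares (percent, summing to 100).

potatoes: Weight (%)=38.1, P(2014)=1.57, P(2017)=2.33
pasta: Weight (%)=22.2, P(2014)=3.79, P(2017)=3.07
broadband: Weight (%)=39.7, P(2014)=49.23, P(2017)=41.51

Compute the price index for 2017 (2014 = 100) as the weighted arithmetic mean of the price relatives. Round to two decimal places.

potatoes: 38.1 × (2.33/1.57) = 38.1 × 1.484076 = 56.5433
pasta: 22.2 × (3.07/3.79) = 22.2 × 0.810026 = 17.9826
broadband: 39.7 × (41.51/49.23) = 39.7 × 0.843185 = 33.4744
Index = Σ wᵢ·(p₁ᵢ/p₀ᵢ) = 56.5433 + 17.9826 + 33.4744 = 108.0003

108.00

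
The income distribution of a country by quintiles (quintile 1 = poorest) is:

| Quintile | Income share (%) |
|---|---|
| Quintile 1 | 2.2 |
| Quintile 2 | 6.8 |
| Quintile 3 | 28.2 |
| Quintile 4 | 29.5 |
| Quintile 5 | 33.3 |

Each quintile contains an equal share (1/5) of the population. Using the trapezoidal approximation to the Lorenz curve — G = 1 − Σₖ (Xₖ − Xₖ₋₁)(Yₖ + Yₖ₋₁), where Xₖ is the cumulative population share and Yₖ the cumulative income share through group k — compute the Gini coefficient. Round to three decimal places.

0.340

Cumulative income shares Yₖ: 0.0220, 0.0900, 0.3720, 0.6670, 1.0000
Σ (Xₖ−Xₖ₋₁)(Yₖ+Yₖ₋₁) = (1/5)(0.0220+0.0000) + (1/5)(0.0900+0.0220) + (1/5)(0.3720+0.0900) + (1/5)(0.6670+0.3720) + (1/5)(1.0000+0.6670)
  = 0.0044 + 0.0224 + 0.0924 + 0.2078 + 0.3334 = 0.6604
G = 1 − 0.6604 = 0.3396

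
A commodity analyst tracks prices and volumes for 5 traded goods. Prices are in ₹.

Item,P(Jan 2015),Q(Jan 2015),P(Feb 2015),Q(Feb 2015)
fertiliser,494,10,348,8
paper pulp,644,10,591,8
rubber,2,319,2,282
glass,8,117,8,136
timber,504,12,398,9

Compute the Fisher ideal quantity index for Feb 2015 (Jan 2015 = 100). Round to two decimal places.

80.73

Laspeyres component (base-period weights):
ΣP(Jan 2015)Q(Feb 2015) = 494×8 + 644×8 + 2×282 + 8×136 + 504×9 = 3952 + 5152 + 564 + 1088 + 4536 = 15292
ΣP(Jan 2015)Q(Jan 2015) = 494×10 + 644×10 + 2×319 + 8×117 + 504×12 = 4940 + 6440 + 638 + 936 + 6048 = 19002
L = 15292 / 19002 × 100 = 80.4757
Paasche component (current-period weights):
ΣP(Feb 2015)Q(Feb 2015) = 348×8 + 591×8 + 2×282 + 8×136 + 398×9 = 2784 + 4728 + 564 + 1088 + 3582 = 12746
ΣP(Feb 2015)Q(Jan 2015) = 348×10 + 591×10 + 2×319 + 8×117 + 398×12 = 3480 + 5910 + 638 + 936 + 4776 = 15740
P = 12746 / 15740 × 100 = 80.9784
Fisher = √(L × P) = √(80.4757 × 80.9784) = 80.7267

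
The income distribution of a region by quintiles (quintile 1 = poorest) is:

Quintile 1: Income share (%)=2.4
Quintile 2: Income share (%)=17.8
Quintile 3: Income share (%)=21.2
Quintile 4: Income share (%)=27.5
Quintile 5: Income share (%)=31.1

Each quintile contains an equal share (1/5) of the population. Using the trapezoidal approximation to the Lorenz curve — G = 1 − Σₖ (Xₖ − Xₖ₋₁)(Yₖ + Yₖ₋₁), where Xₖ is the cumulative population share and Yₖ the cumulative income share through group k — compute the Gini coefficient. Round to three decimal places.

Cumulative income shares Yₖ: 0.0240, 0.2020, 0.4140, 0.6890, 1.0000
Σ (Xₖ−Xₖ₋₁)(Yₖ+Yₖ₋₁) = (1/5)(0.0240+0.0000) + (1/5)(0.2020+0.0240) + (1/5)(0.4140+0.2020) + (1/5)(0.6890+0.4140) + (1/5)(1.0000+0.6890)
  = 0.0048 + 0.0452 + 0.1232 + 0.2206 + 0.3378 = 0.7316
G = 1 − 0.7316 = 0.2684

0.268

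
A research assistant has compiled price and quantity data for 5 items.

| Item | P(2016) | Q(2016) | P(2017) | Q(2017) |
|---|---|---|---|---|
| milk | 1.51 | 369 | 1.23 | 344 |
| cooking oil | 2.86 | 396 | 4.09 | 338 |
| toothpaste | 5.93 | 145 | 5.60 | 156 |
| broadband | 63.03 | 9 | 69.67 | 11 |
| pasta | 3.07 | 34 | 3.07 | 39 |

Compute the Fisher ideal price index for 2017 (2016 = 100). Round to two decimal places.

Laspeyres component (base-period weights):
ΣP(2017)Q(2016) = 1.23×369 + 4.09×396 + 5.60×145 + 69.67×9 + 3.07×34 = 453.87 + 1619.64 + 812 + 627.03 + 104.38 = 3616.92
ΣP(2016)Q(2016) = 1.51×369 + 2.86×396 + 5.93×145 + 63.03×9 + 3.07×34 = 557.19 + 1132.56 + 859.85 + 567.27 + 104.38 = 3221.25
L = 3616.92 / 3221.25 × 100 = 112.2831
Paasche component (current-period weights):
ΣP(2017)Q(2017) = 1.23×344 + 4.09×338 + 5.60×156 + 69.67×11 + 3.07×39 = 423.12 + 1382.42 + 873.6 + 766.37 + 119.73 = 3565.24
ΣP(2016)Q(2017) = 1.51×344 + 2.86×338 + 5.93×156 + 63.03×11 + 3.07×39 = 519.44 + 966.68 + 925.08 + 693.33 + 119.73 = 3224.26
P = 3565.24 / 3224.26 × 100 = 110.5754
Fisher = √(L × P) = √(112.2831 × 110.5754) = 111.4260

111.43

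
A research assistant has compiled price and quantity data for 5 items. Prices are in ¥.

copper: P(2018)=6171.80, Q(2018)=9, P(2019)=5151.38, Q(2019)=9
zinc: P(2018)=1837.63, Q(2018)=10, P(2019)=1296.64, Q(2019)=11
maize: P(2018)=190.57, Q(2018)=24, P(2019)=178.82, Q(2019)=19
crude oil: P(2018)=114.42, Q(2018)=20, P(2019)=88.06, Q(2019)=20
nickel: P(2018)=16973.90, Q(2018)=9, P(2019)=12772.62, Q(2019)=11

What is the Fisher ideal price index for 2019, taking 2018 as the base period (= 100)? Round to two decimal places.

Laspeyres component (base-period weights):
ΣP(2019)Q(2018) = 5151.38×9 + 1296.64×10 + 178.82×24 + 88.06×20 + 12772.62×9 = 46362.42 + 12966.4 + 4291.68 + 1761.2 + 114953.58 = 180335.28
ΣP(2018)Q(2018) = 6171.80×9 + 1837.63×10 + 190.57×24 + 114.42×20 + 16973.90×9 = 55546.2 + 18376.3 + 4573.68 + 2288.4 + 152765.1 = 233549.68
L = 180335.28 / 233549.68 × 100 = 77.2150
Paasche component (current-period weights):
ΣP(2019)Q(2019) = 5151.38×9 + 1296.64×11 + 178.82×19 + 88.06×20 + 12772.62×11 = 46362.42 + 14263.04 + 3397.58 + 1761.2 + 140498.82 = 206283.06
ΣP(2018)Q(2019) = 6171.80×9 + 1837.63×11 + 190.57×19 + 114.42×20 + 16973.90×11 = 55546.2 + 20213.93 + 3620.83 + 2288.4 + 186712.9 = 268382.26
P = 206283.06 / 268382.26 × 100 = 76.8617
Fisher = √(L × P) = √(77.2150 × 76.8617) = 77.0381

77.04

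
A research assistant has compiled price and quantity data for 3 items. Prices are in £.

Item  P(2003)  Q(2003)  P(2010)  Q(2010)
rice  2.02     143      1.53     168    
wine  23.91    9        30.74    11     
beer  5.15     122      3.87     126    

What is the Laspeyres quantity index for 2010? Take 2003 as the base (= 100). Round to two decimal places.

Laspeyres quantity index uses base-period prices as weights.
ΣP(2003)·Q(2010) = 2.02×168 + 23.91×11 + 5.15×126 = 339.36 + 263.01 + 648.9 = 1251.27
ΣP(2003)·Q(2003) = 2.02×143 + 23.91×9 + 5.15×122 = 288.86 + 215.19 + 628.3 = 1132.35
Index = 1251.27 / 1132.35 × 100 = 110.5021

110.50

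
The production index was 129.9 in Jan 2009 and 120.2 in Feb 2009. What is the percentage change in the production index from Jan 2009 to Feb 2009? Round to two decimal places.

-7.47%

Change = (120.2 − 129.9) / 129.9 × 100
       = -9.7 / 129.9 × 100 = -7.4673%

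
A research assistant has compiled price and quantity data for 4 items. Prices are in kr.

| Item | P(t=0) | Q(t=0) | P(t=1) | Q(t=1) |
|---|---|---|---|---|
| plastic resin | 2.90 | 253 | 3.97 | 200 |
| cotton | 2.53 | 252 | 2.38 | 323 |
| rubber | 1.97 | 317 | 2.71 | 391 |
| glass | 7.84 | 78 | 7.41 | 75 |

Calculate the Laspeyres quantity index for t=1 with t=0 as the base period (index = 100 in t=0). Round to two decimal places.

105.68

Laspeyres quantity index uses base-period prices as weights.
ΣP(t=0)·Q(t=1) = 2.90×200 + 2.53×323 + 1.97×391 + 7.84×75 = 580 + 817.19 + 770.27 + 588 = 2755.46
ΣP(t=0)·Q(t=0) = 2.90×253 + 2.53×252 + 1.97×317 + 7.84×78 = 733.7 + 637.56 + 624.49 + 611.52 = 2607.27
Index = 2755.46 / 2607.27 × 100 = 105.6837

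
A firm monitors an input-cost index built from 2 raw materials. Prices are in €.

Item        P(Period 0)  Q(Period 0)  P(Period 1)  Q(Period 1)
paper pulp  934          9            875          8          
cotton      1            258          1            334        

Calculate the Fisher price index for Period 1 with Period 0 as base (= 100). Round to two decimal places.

93.91

Laspeyres component (base-period weights):
ΣP(Period 1)Q(Period 0) = 875×9 + 1×258 = 7875 + 258 = 8133
ΣP(Period 0)Q(Period 0) = 934×9 + 1×258 = 8406 + 258 = 8664
L = 8133 / 8664 × 100 = 93.8712
Paasche component (current-period weights):
ΣP(Period 1)Q(Period 1) = 875×8 + 1×334 = 7000 + 334 = 7334
ΣP(Period 0)Q(Period 1) = 934×8 + 1×334 = 7472 + 334 = 7806
P = 7334 / 7806 × 100 = 93.9534
Fisher = √(L × P) = √(93.8712 × 93.9534) = 93.9123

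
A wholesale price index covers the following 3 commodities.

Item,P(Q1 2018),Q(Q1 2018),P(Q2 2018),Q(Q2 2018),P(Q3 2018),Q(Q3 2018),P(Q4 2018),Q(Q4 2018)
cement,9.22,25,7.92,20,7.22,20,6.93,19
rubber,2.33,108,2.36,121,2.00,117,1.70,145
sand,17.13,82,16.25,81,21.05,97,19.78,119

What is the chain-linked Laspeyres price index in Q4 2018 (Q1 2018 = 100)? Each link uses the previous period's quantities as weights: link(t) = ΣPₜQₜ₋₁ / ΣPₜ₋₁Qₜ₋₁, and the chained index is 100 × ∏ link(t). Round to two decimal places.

104.81

Link Q1 2018→Q2 2018:
ΣP(Q2 2018)Q(Q1 2018) = 7.92×25 + 2.36×108 + 16.25×82 = 198 + 254.88 + 1332.5 = 1785.38
ΣP(Q1 2018)Q(Q1 2018) = 9.22×25 + 2.33×108 + 17.13×82 = 230.5 + 251.64 + 1404.66 = 1886.8
link = 1785.38/1886.8 = 0.946248
Link Q2 2018→Q3 2018:
ΣP(Q3 2018)Q(Q2 2018) = 7.22×20 + 2.00×121 + 21.05×81 = 144.4 + 242 + 1705.05 = 2091.45
ΣP(Q2 2018)Q(Q2 2018) = 7.92×20 + 2.36×121 + 16.25×81 = 158.4 + 285.56 + 1316.25 = 1760.21
link = 2091.45/1760.21 = 1.188182
Link Q3 2018→Q4 2018:
ΣP(Q4 2018)Q(Q3 2018) = 6.93×20 + 1.70×117 + 19.78×97 = 138.6 + 198.9 + 1918.66 = 2256.16
ΣP(Q3 2018)Q(Q3 2018) = 7.22×20 + 2.00×117 + 21.05×97 = 144.4 + 234 + 2041.85 = 2420.25
link = 2256.16/2420.25 = 0.932201
Chained index = 100 × 0.946248 × 1.188182 × 0.932201 = 104.8087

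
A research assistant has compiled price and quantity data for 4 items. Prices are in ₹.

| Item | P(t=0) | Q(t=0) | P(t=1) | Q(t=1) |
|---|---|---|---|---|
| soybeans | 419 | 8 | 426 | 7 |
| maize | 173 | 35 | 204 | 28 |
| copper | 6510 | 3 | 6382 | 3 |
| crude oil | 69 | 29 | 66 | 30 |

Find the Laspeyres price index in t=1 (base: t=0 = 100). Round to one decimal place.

102.2

Laspeyres price index uses base-period quantities as weights.
ΣP(t=1)·Q(t=0) = 426×8 + 204×35 + 6382×3 + 66×29 = 3408 + 7140 + 19146 + 1914 = 31608
ΣP(t=0)·Q(t=0) = 419×8 + 173×35 + 6510×3 + 69×29 = 3352 + 6055 + 19530 + 2001 = 30938
Index = 31608 / 30938 × 100 = 102.1656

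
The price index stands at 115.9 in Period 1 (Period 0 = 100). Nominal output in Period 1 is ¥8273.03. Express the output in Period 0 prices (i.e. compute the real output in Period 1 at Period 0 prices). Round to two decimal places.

7138.08

Real = Nominal ÷ (Index/100) = 8273.03 ÷ (115.9/100)
     = 8273.03 ÷ 1.159 = 7138.0759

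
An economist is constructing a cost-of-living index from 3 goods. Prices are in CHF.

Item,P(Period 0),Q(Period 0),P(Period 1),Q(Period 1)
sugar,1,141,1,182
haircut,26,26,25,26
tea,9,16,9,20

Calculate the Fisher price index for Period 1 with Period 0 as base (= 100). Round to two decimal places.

Laspeyres component (base-period weights):
ΣP(Period 1)Q(Period 0) = 1×141 + 25×26 + 9×16 = 141 + 650 + 144 = 935
ΣP(Period 0)Q(Period 0) = 1×141 + 26×26 + 9×16 = 141 + 676 + 144 = 961
L = 935 / 961 × 100 = 97.2945
Paasche component (current-period weights):
ΣP(Period 1)Q(Period 1) = 1×182 + 25×26 + 9×20 = 182 + 650 + 180 = 1012
ΣP(Period 0)Q(Period 1) = 1×182 + 26×26 + 9×20 = 182 + 676 + 180 = 1038
P = 1012 / 1038 × 100 = 97.4952
Fisher = √(L × P) = √(97.2945 × 97.4952) = 97.3948

97.39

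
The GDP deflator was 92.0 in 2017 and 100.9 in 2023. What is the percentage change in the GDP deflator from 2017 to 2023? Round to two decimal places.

Change = (100.9 − 92.0) / 92.0 × 100
       = 8.9 / 92.0 × 100 = 9.6739%

9.67%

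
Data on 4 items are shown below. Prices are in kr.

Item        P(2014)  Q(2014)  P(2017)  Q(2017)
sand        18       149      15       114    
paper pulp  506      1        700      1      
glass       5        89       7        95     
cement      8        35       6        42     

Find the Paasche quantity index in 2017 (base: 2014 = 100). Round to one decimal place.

Paasche quantity index uses current-period prices as weights.
ΣP(2017)·Q(2017) = 15×114 + 700×1 + 7×95 + 6×42 = 1710 + 700 + 665 + 252 = 3327
ΣP(2017)·Q(2014) = 15×149 + 700×1 + 7×89 + 6×35 = 2235 + 700 + 623 + 210 = 3768
Index = 3327 / 3768 × 100 = 88.2962

88.3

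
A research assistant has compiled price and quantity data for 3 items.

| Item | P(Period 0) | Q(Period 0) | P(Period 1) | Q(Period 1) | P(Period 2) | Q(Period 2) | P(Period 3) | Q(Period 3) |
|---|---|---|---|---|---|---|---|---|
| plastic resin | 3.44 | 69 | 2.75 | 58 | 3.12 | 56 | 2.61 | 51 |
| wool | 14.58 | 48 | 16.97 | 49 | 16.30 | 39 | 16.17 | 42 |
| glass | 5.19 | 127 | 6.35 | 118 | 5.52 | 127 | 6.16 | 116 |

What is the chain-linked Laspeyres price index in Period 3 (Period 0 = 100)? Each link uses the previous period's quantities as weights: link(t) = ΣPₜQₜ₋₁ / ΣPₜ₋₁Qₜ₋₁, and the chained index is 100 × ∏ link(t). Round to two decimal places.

Link Period 0→Period 1:
ΣP(Period 1)Q(Period 0) = 2.75×69 + 16.97×48 + 6.35×127 = 189.75 + 814.56 + 806.45 = 1810.76
ΣP(Period 0)Q(Period 0) = 3.44×69 + 14.58×48 + 5.19×127 = 237.36 + 699.84 + 659.13 = 1596.33
link = 1810.76/1596.33 = 1.134327
Link Period 1→Period 2:
ΣP(Period 2)Q(Period 1) = 3.12×58 + 16.30×49 + 5.52×118 = 180.96 + 798.7 + 651.36 = 1631.02
ΣP(Period 1)Q(Period 1) = 2.75×58 + 16.97×49 + 6.35×118 = 159.5 + 831.53 + 749.3 = 1740.33
link = 1631.02/1740.33 = 0.937190
Link Period 2→Period 3:
ΣP(Period 3)Q(Period 2) = 2.61×56 + 16.17×39 + 6.16×127 = 146.16 + 630.63 + 782.32 = 1559.11
ΣP(Period 2)Q(Period 2) = 3.12×56 + 16.30×39 + 5.52×127 = 174.72 + 635.7 + 701.04 = 1511.46
link = 1559.11/1511.46 = 1.031526
Chained index = 100 × 1.134327 × 0.937190 × 1.031526 = 109.6594

109.66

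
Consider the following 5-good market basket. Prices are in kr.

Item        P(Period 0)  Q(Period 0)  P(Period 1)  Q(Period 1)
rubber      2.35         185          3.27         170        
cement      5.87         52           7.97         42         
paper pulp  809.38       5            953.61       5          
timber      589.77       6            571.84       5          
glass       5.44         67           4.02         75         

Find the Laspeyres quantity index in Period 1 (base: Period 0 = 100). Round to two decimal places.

92.63

Laspeyres quantity index uses base-period prices as weights.
ΣP(Period 0)·Q(Period 1) = 2.35×170 + 5.87×42 + 809.38×5 + 589.77×5 + 5.44×75 = 399.5 + 246.54 + 4046.9 + 2948.85 + 408 = 8049.79
ΣP(Period 0)·Q(Period 0) = 2.35×185 + 5.87×52 + 809.38×5 + 589.77×6 + 5.44×67 = 434.75 + 305.24 + 4046.9 + 3538.62 + 364.48 = 8689.99
Index = 8049.79 / 8689.99 × 100 = 92.6329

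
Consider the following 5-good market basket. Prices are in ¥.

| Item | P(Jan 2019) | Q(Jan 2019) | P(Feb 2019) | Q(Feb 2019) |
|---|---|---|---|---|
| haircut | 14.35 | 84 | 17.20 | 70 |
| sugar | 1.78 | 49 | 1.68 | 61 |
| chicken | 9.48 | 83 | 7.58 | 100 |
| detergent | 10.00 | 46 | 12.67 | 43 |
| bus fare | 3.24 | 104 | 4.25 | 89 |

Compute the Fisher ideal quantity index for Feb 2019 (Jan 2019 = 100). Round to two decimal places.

95.26

Laspeyres component (base-period weights):
ΣP(Jan 2019)Q(Feb 2019) = 14.35×70 + 1.78×61 + 9.48×100 + 10.00×43 + 3.24×89 = 1004.5 + 108.58 + 948 + 430 + 288.36 = 2779.44
ΣP(Jan 2019)Q(Jan 2019) = 14.35×84 + 1.78×49 + 9.48×83 + 10.00×46 + 3.24×104 = 1205.4 + 87.22 + 786.84 + 460 + 336.96 = 2876.42
L = 2779.44 / 2876.42 × 100 = 96.6284
Paasche component (current-period weights):
ΣP(Feb 2019)Q(Feb 2019) = 17.20×70 + 1.68×61 + 7.58×100 + 12.67×43 + 4.25×89 = 1204 + 102.48 + 758 + 544.81 + 378.25 = 2987.54
ΣP(Feb 2019)Q(Jan 2019) = 17.20×84 + 1.68×49 + 7.58×83 + 12.67×46 + 4.25×104 = 1444.8 + 82.32 + 629.14 + 582.82 + 442 = 3181.08
P = 2987.54 / 3181.08 × 100 = 93.9159
Fisher = √(L × P) = √(96.6284 × 93.9159) = 95.2625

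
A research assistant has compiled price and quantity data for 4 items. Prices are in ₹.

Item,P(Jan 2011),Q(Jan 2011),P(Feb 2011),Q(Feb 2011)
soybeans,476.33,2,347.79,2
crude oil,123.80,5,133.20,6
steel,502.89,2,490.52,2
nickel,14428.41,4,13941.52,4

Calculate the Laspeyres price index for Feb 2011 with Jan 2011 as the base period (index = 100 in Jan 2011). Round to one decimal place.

96.4

Laspeyres price index uses base-period quantities as weights.
ΣP(Feb 2011)·Q(Jan 2011) = 347.79×2 + 133.20×5 + 490.52×2 + 13941.52×4 = 695.58 + 666 + 981.04 + 55766.08 = 58108.7
ΣP(Jan 2011)·Q(Jan 2011) = 476.33×2 + 123.80×5 + 502.89×2 + 14428.41×4 = 952.66 + 619 + 1005.78 + 57713.64 = 60291.08
Index = 58108.7 / 60291.08 × 100 = 96.3803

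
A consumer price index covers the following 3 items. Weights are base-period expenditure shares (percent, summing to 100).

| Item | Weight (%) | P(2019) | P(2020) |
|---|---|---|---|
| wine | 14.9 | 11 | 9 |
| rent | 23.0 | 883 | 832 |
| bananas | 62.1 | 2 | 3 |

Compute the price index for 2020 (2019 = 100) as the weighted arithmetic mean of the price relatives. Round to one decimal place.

wine: 14.9 × (9/11) = 14.9 × 0.818182 = 12.1909
rent: 23.0 × (832/883) = 23.0 × 0.942242 = 21.6716
bananas: 62.1 × (3/2) = 62.1 × 1.500000 = 93.1500
Index = Σ wᵢ·(p₁ᵢ/p₀ᵢ) = 12.1909 + 21.6716 + 93.1500 = 127.0125

127.0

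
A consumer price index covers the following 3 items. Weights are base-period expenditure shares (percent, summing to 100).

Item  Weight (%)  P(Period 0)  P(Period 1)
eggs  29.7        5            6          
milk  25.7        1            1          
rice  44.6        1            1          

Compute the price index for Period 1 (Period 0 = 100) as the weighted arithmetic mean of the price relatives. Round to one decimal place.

eggs: 29.7 × (6/5) = 29.7 × 1.200000 = 35.6400
milk: 25.7 × (1/1) = 25.7 × 1.000000 = 25.7000
rice: 44.6 × (1/1) = 44.6 × 1.000000 = 44.6000
Index = Σ wᵢ·(p₁ᵢ/p₀ᵢ) = 35.6400 + 25.7000 + 44.6000 = 105.9400

105.9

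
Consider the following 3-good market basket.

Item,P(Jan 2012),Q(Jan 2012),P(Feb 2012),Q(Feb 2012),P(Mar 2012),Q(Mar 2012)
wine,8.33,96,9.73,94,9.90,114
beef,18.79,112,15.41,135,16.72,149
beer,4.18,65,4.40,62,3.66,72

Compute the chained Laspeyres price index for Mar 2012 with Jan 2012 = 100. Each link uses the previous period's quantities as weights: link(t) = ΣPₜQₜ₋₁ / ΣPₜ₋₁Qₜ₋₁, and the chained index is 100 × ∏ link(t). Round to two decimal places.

Link Jan 2012→Feb 2012:
ΣP(Feb 2012)Q(Jan 2012) = 9.73×96 + 15.41×112 + 4.40×65 = 934.08 + 1725.92 + 286 = 2946
ΣP(Jan 2012)Q(Jan 2012) = 8.33×96 + 18.79×112 + 4.18×65 = 799.68 + 2104.48 + 271.7 = 3175.86
link = 2946/3175.86 = 0.927623
Link Feb 2012→Mar 2012:
ΣP(Mar 2012)Q(Feb 2012) = 9.90×94 + 16.72×135 + 3.66×62 = 930.6 + 2257.2 + 226.92 = 3414.72
ΣP(Feb 2012)Q(Feb 2012) = 9.73×94 + 15.41×135 + 4.40×62 = 914.62 + 2080.35 + 272.8 = 3267.77
link = 3414.72/3267.77 = 1.044970
Chained index = 100 × 0.927623 × 1.044970 = 96.9337

96.93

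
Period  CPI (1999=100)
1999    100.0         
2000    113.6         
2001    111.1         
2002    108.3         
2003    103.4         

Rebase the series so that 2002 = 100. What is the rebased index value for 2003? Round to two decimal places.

95.48

Rebased(2003) = 103.4 / 108.3 × 100 = 95.4755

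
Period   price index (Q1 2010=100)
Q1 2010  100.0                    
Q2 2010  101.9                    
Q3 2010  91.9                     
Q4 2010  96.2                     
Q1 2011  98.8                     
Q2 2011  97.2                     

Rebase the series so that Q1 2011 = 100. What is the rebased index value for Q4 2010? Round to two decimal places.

97.37

Rebased(Q4 2010) = 96.2 / 98.8 × 100 = 97.3684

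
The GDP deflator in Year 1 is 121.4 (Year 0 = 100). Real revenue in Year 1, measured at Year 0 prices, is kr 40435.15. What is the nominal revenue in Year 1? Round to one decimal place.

49088.3

Nominal = Real × (Index/100) = 40435.15 × (121.4/100)
        = 40435.15 × 1.214 = 49088.2721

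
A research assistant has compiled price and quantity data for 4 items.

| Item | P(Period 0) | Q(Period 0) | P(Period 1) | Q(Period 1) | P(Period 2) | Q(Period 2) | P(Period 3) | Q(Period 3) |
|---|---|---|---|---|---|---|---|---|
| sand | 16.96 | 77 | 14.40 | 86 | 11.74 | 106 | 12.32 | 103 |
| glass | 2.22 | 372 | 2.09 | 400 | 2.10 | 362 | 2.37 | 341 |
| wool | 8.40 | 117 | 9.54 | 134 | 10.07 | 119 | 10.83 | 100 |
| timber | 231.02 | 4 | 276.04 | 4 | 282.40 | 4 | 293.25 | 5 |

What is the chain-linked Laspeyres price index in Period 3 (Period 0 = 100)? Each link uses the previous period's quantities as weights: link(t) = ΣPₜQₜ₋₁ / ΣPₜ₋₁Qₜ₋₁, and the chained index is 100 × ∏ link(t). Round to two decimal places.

105.44

Link Period 0→Period 1:
ΣP(Period 1)Q(Period 0) = 14.40×77 + 2.09×372 + 9.54×117 + 276.04×4 = 1108.8 + 777.48 + 1116.18 + 1104.16 = 4106.62
ΣP(Period 0)Q(Period 0) = 16.96×77 + 2.22×372 + 8.40×117 + 231.02×4 = 1305.92 + 825.84 + 982.8 + 924.08 = 4038.64
link = 4106.62/4038.64 = 1.016832
Link Period 1→Period 2:
ΣP(Period 2)Q(Period 1) = 11.74×86 + 2.10×400 + 10.07×134 + 282.40×4 = 1009.64 + 840 + 1349.38 + 1129.6 = 4328.62
ΣP(Period 1)Q(Period 1) = 14.40×86 + 2.09×400 + 9.54×134 + 276.04×4 = 1238.4 + 836 + 1278.36 + 1104.16 = 4456.92
link = 4328.62/4456.92 = 0.971213
Link Period 2→Period 3:
ΣP(Period 3)Q(Period 2) = 12.32×106 + 2.37×362 + 10.83×119 + 293.25×4 = 1305.92 + 857.94 + 1288.77 + 1173 = 4625.63
ΣP(Period 2)Q(Period 2) = 11.74×106 + 2.10×362 + 10.07×119 + 282.40×4 = 1244.44 + 760.2 + 1198.33 + 1129.6 = 4332.57
link = 4625.63/4332.57 = 1.067641
Chained index = 100 × 1.016832 × 0.971213 × 1.067641 = 105.4361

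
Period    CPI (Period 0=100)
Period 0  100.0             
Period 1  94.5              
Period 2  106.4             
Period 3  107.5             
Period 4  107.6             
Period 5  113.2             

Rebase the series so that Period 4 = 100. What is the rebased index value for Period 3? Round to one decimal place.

Rebased(Period 3) = 107.5 / 107.6 × 100 = 99.9071

99.9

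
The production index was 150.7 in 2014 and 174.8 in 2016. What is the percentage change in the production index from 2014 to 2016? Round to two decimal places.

15.99%

Change = (174.8 − 150.7) / 150.7 × 100
       = 24.1 / 150.7 × 100 = 15.9920%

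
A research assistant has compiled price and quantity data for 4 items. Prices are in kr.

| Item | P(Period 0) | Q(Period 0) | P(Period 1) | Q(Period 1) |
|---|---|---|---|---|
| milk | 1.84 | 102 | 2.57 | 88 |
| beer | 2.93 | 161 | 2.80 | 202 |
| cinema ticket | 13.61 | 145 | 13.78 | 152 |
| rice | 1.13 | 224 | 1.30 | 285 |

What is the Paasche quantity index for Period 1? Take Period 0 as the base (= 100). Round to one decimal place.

108.5

Paasche quantity index uses current-period prices as weights.
ΣP(Period 1)·Q(Period 1) = 2.57×88 + 2.80×202 + 13.78×152 + 1.30×285 = 226.16 + 565.6 + 2094.56 + 370.5 = 3256.82
ΣP(Period 1)·Q(Period 0) = 2.57×102 + 2.80×161 + 13.78×145 + 1.30×224 = 262.14 + 450.8 + 1998.1 + 291.2 = 3002.24
Index = 3256.82 / 3002.24 × 100 = 108.4797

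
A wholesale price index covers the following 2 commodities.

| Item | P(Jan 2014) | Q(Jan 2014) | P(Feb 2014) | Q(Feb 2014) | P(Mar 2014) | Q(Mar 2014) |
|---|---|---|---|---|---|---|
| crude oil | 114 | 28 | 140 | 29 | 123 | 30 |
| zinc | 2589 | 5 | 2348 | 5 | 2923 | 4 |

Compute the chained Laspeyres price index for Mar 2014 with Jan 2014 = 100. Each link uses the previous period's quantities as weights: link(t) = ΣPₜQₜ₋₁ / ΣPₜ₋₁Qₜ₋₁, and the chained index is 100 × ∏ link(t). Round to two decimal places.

Link Jan 2014→Feb 2014:
ΣP(Feb 2014)Q(Jan 2014) = 140×28 + 2348×5 = 3920 + 11740 = 15660
ΣP(Jan 2014)Q(Jan 2014) = 114×28 + 2589×5 = 3192 + 12945 = 16137
link = 15660/16137 = 0.970441
Link Feb 2014→Mar 2014:
ΣP(Mar 2014)Q(Feb 2014) = 123×29 + 2923×5 = 3567 + 14615 = 18182
ΣP(Feb 2014)Q(Feb 2014) = 140×29 + 2348×5 = 4060 + 11740 = 15800
link = 18182/15800 = 1.150759
Chained index = 100 × 0.970441 × 1.150759 = 111.6744

111.67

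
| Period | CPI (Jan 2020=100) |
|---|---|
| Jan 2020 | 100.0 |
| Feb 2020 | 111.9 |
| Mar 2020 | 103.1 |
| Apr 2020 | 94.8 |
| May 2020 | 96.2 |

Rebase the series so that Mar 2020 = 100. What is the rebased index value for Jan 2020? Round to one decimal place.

97.0

Rebased(Jan 2020) = 100.0 / 103.1 × 100 = 96.9932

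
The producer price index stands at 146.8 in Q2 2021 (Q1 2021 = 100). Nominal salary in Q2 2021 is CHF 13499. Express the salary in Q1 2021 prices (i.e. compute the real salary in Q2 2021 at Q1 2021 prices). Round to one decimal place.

9195.5

Real = Nominal ÷ (Index/100) = 13499 ÷ (146.8/100)
     = 13499 ÷ 1.468 = 9195.5041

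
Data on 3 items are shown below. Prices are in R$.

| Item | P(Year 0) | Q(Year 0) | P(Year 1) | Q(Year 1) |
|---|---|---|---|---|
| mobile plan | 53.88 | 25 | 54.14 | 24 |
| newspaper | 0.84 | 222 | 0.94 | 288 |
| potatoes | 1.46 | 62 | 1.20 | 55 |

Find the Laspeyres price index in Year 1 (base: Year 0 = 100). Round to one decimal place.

Laspeyres price index uses base-period quantities as weights.
ΣP(Year 1)·Q(Year 0) = 54.14×25 + 0.94×222 + 1.20×62 = 1353.5 + 208.68 + 74.4 = 1636.58
ΣP(Year 0)·Q(Year 0) = 53.88×25 + 0.84×222 + 1.46×62 = 1347 + 186.48 + 90.52 = 1624
Index = 1636.58 / 1624 × 100 = 100.7746

100.8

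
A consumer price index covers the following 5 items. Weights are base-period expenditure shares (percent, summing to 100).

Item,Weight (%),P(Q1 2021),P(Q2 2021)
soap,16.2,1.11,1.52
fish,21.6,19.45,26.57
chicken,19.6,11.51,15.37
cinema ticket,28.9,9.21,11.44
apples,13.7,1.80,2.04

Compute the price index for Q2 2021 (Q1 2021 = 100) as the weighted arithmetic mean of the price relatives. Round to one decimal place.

129.3

soap: 16.2 × (1.52/1.11) = 16.2 × 1.369369 = 22.1838
fish: 21.6 × (26.57/19.45) = 21.6 × 1.366067 = 29.5070
chicken: 19.6 × (15.37/11.51) = 19.6 × 1.335361 = 26.1731
cinema ticket: 28.9 × (11.44/9.21) = 28.9 × 1.242128 = 35.8975
apples: 13.7 × (2.04/1.80) = 13.7 × 1.133333 = 15.5267
Index = Σ wᵢ·(p₁ᵢ/p₀ᵢ) = 22.1838 + 29.5070 + 26.1731 + 35.8975 + 15.5267 = 129.2881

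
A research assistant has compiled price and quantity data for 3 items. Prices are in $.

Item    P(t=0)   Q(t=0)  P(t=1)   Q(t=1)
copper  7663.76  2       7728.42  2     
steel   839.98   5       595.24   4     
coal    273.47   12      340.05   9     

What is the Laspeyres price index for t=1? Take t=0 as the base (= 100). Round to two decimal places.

98.70

Laspeyres price index uses base-period quantities as weights.
ΣP(t=1)·Q(t=0) = 7728.42×2 + 595.24×5 + 340.05×12 = 15456.84 + 2976.2 + 4080.6 = 22513.64
ΣP(t=0)·Q(t=0) = 7663.76×2 + 839.98×5 + 273.47×12 = 15327.52 + 4199.9 + 3281.64 = 22809.06
Index = 22513.64 / 22809.06 × 100 = 98.7048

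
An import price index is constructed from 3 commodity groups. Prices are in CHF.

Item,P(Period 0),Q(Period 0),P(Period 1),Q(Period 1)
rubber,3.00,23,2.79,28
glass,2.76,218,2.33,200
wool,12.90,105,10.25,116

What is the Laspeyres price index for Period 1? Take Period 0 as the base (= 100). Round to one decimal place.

81.4

Laspeyres price index uses base-period quantities as weights.
ΣP(Period 1)·Q(Period 0) = 2.79×23 + 2.33×218 + 10.25×105 = 64.17 + 507.94 + 1076.25 = 1648.36
ΣP(Period 0)·Q(Period 0) = 3.00×23 + 2.76×218 + 12.90×105 = 69 + 601.68 + 1354.5 = 2025.18
Index = 1648.36 / 2025.18 × 100 = 81.3933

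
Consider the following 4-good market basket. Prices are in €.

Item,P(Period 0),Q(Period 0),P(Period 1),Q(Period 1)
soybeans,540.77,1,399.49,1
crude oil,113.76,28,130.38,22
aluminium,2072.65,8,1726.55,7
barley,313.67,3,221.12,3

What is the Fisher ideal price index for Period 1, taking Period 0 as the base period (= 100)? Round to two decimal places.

86.90

Laspeyres component (base-period weights):
ΣP(Period 1)Q(Period 0) = 399.49×1 + 130.38×28 + 1726.55×8 + 221.12×3 = 399.49 + 3650.64 + 13812.4 + 663.36 = 18525.89
ΣP(Period 0)Q(Period 0) = 540.77×1 + 113.76×28 + 2072.65×8 + 313.67×3 = 540.77 + 3185.28 + 16581.2 + 941.01 = 21248.26
L = 18525.89 / 21248.26 × 100 = 87.1878
Paasche component (current-period weights):
ΣP(Period 1)Q(Period 1) = 399.49×1 + 130.38×22 + 1726.55×7 + 221.12×3 = 399.49 + 2868.36 + 12085.85 + 663.36 = 16017.06
ΣP(Period 0)Q(Period 1) = 540.77×1 + 113.76×22 + 2072.65×7 + 313.67×3 = 540.77 + 2502.72 + 14508.55 + 941.01 = 18493.05
P = 16017.06 / 18493.05 × 100 = 86.6112
Fisher = √(L × P) = √(87.1878 × 86.6112) = 86.8990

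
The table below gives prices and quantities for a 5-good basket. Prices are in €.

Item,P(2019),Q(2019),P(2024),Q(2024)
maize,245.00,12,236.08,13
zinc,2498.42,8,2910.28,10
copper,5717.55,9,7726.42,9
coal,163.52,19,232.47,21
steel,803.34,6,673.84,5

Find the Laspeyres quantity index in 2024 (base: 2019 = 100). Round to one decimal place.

105.8

Laspeyres quantity index uses base-period prices as weights.
ΣP(2019)·Q(2024) = 245.00×13 + 2498.42×10 + 5717.55×9 + 163.52×21 + 803.34×5 = 3185 + 24984.2 + 51457.95 + 3433.92 + 4016.7 = 87077.77
ΣP(2019)·Q(2019) = 245.00×12 + 2498.42×8 + 5717.55×9 + 163.52×19 + 803.34×6 = 2940 + 19987.36 + 51457.95 + 3106.88 + 4820.04 = 82312.23
Index = 87077.77 / 82312.23 × 100 = 105.7896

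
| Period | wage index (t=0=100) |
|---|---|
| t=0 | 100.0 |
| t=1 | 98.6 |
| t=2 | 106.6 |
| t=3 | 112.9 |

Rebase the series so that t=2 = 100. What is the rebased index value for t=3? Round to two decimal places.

105.91

Rebased(t=3) = 112.9 / 106.6 × 100 = 105.9099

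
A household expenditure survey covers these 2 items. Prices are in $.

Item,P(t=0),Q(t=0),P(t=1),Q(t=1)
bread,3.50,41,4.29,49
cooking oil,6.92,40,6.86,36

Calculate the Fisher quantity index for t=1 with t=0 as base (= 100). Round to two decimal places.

100.80

Laspeyres component (base-period weights):
ΣP(t=0)Q(t=1) = 3.50×49 + 6.92×36 = 171.5 + 249.12 = 420.62
ΣP(t=0)Q(t=0) = 3.50×41 + 6.92×40 = 143.5 + 276.8 = 420.3
L = 420.62 / 420.3 × 100 = 100.0761
Paasche component (current-period weights):
ΣP(t=1)Q(t=1) = 4.29×49 + 6.86×36 = 210.21 + 246.96 = 457.17
ΣP(t=1)Q(t=0) = 4.29×41 + 6.86×40 = 175.89 + 274.4 = 450.29
P = 457.17 / 450.29 × 100 = 101.5279
Fisher = √(L × P) = √(100.0761 × 101.5279) = 100.7994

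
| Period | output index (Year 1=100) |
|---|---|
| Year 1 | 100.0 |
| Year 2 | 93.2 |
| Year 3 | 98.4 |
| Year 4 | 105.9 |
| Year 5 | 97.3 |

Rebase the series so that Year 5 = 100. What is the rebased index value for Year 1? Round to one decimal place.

102.8

Rebased(Year 1) = 100.0 / 97.3 × 100 = 102.7749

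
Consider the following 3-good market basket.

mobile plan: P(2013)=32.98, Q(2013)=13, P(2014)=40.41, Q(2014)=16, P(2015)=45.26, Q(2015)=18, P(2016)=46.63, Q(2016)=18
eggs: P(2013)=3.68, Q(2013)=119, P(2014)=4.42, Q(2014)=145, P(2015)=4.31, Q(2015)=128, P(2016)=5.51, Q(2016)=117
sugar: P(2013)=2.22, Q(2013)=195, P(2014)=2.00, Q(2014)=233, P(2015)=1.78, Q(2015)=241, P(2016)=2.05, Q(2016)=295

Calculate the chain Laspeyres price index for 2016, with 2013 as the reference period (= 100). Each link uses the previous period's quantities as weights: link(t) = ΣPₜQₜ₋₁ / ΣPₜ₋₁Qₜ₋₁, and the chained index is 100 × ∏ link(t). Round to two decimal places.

126.69

Link 2013→2014:
ΣP(2014)Q(2013) = 40.41×13 + 4.42×119 + 2.00×195 = 525.33 + 525.98 + 390 = 1441.31
ΣP(2013)Q(2013) = 32.98×13 + 3.68×119 + 2.22×195 = 428.74 + 437.92 + 432.9 = 1299.56
link = 1441.31/1299.56 = 1.109075
Link 2014→2015:
ΣP(2015)Q(2014) = 45.26×16 + 4.31×145 + 1.78×233 = 724.16 + 624.95 + 414.74 = 1763.85
ΣP(2014)Q(2014) = 40.41×16 + 4.42×145 + 2.00×233 = 646.56 + 640.9 + 466 = 1753.46
link = 1763.85/1753.46 = 1.005925
Link 2015→2016:
ΣP(2016)Q(2015) = 46.63×18 + 5.51×128 + 2.05×241 = 839.34 + 705.28 + 494.05 = 2038.67
ΣP(2015)Q(2015) = 45.26×18 + 4.31×128 + 1.78×241 = 814.68 + 551.68 + 428.98 = 1795.34
link = 2038.67/1795.34 = 1.135534
Chained index = 100 × 1.109075 × 1.005925 × 1.135534 = 126.6855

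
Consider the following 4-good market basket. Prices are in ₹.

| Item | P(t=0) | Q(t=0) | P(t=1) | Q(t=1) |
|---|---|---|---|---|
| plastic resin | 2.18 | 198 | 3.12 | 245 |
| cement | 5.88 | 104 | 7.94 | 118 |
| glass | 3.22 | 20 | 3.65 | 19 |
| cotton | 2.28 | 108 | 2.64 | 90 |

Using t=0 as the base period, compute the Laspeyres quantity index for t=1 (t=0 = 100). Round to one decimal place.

110.4

Laspeyres quantity index uses base-period prices as weights.
ΣP(t=0)·Q(t=1) = 2.18×245 + 5.88×118 + 3.22×19 + 2.28×90 = 534.1 + 693.84 + 61.18 + 205.2 = 1494.32
ΣP(t=0)·Q(t=0) = 2.18×198 + 5.88×104 + 3.22×20 + 2.28×108 = 431.64 + 611.52 + 64.4 + 246.24 = 1353.8
Index = 1494.32 / 1353.8 × 100 = 110.3797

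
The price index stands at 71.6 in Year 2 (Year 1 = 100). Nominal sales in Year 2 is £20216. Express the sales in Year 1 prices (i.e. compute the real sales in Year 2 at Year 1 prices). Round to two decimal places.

28234.64

Real = Nominal ÷ (Index/100) = 20216 ÷ (71.6/100)
     = 20216 ÷ 0.716 = 28234.6369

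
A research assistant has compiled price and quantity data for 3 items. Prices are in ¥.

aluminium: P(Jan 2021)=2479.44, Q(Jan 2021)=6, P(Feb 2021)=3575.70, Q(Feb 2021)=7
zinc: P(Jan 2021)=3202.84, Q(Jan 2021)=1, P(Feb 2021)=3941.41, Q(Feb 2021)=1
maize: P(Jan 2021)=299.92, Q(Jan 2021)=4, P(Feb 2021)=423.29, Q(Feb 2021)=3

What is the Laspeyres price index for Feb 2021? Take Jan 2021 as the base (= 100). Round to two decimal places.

140.51

Laspeyres price index uses base-period quantities as weights.
ΣP(Feb 2021)·Q(Jan 2021) = 3575.70×6 + 3941.41×1 + 423.29×4 = 21454.2 + 3941.41 + 1693.16 = 27088.77
ΣP(Jan 2021)·Q(Jan 2021) = 2479.44×6 + 3202.84×1 + 299.92×4 = 14876.64 + 3202.84 + 1199.68 = 19279.16
Index = 27088.77 / 19279.16 × 100 = 140.5080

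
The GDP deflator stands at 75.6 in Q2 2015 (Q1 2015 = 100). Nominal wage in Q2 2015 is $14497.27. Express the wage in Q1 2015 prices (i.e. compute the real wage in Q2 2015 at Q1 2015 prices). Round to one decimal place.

Real = Nominal ÷ (Index/100) = 14497.27 ÷ (75.6/100)
     = 14497.27 ÷ 0.756 = 19176.2831

19176.3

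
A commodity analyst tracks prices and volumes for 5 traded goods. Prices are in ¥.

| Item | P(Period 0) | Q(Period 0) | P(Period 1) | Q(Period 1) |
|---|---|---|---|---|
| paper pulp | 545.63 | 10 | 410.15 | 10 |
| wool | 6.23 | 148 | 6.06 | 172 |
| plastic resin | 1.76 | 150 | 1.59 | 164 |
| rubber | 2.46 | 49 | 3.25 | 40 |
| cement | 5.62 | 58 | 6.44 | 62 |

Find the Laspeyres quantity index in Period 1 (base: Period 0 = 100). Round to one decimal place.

102.5

Laspeyres quantity index uses base-period prices as weights.
ΣP(Period 0)·Q(Period 1) = 545.63×10 + 6.23×172 + 1.76×164 + 2.46×40 + 5.62×62 = 5456.3 + 1071.56 + 288.64 + 98.4 + 348.44 = 7263.34
ΣP(Period 0)·Q(Period 0) = 545.63×10 + 6.23×148 + 1.76×150 + 2.46×49 + 5.62×58 = 5456.3 + 922.04 + 264 + 120.54 + 325.96 = 7088.84
Index = 7263.34 / 7088.84 × 100 = 102.4616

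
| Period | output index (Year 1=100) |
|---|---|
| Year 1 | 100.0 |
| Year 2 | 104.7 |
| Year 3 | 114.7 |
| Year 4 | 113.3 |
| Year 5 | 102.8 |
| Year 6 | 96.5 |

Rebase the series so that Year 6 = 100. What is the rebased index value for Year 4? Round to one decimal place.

Rebased(Year 4) = 113.3 / 96.5 × 100 = 117.4093

117.4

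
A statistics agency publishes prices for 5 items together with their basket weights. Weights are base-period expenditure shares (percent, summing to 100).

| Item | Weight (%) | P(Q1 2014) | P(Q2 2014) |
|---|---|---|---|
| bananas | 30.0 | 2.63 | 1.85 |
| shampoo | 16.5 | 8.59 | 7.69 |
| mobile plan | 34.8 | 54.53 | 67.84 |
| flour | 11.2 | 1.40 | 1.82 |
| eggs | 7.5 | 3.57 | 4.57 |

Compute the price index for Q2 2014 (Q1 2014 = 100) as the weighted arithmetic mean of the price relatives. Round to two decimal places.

103.33

bananas: 30.0 × (1.85/2.63) = 30.0 × 0.703422 = 21.1027
shampoo: 16.5 × (7.69/8.59) = 16.5 × 0.895227 = 14.7712
mobile plan: 34.8 × (67.84/54.53) = 34.8 × 1.244086 = 43.2942
flour: 11.2 × (1.82/1.40) = 11.2 × 1.300000 = 14.5600
eggs: 7.5 × (4.57/3.57) = 7.5 × 1.280112 = 9.6008
Index = Σ wᵢ·(p₁ᵢ/p₀ᵢ) = 21.1027 + 14.7712 + 43.2942 + 14.5600 + 9.6008 = 103.3289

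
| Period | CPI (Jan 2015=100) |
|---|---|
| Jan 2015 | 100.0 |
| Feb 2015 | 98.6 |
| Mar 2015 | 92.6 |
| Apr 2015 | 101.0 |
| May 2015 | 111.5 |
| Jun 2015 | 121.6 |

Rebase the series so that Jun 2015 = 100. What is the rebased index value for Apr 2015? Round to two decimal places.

83.06

Rebased(Apr 2015) = 101.0 / 121.6 × 100 = 83.0592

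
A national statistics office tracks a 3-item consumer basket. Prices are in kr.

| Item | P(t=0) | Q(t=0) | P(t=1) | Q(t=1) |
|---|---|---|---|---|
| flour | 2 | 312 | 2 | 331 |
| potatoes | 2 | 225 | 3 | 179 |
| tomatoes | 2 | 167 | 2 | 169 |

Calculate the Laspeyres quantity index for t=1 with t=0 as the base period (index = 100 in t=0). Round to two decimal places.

Laspeyres quantity index uses base-period prices as weights.
ΣP(t=0)·Q(t=1) = 2×331 + 2×179 + 2×169 = 662 + 358 + 338 = 1358
ΣP(t=0)·Q(t=0) = 2×312 + 2×225 + 2×167 = 624 + 450 + 334 = 1408
Index = 1358 / 1408 × 100 = 96.4489

96.45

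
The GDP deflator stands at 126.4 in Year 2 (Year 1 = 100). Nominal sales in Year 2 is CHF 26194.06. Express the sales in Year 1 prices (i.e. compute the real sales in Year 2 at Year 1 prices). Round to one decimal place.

20723.1

Real = Nominal ÷ (Index/100) = 26194.06 ÷ (126.4/100)
     = 26194.06 ÷ 1.264 = 20723.1487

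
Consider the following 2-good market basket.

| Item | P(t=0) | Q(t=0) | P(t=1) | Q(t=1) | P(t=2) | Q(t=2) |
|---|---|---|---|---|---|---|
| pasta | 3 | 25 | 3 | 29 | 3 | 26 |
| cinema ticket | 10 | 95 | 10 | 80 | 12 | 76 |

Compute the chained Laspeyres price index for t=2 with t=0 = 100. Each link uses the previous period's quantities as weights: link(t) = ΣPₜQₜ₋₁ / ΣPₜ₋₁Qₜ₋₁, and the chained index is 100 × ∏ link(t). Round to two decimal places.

118.04

Link t=0→t=1:
ΣP(t=1)Q(t=0) = 3×25 + 10×95 = 75 + 950 = 1025
ΣP(t=0)Q(t=0) = 3×25 + 10×95 = 75 + 950 = 1025
link = 1025/1025 = 1.000000
Link t=1→t=2:
ΣP(t=2)Q(t=1) = 3×29 + 12×80 = 87 + 960 = 1047
ΣP(t=1)Q(t=1) = 3×29 + 10×80 = 87 + 800 = 887
link = 1047/887 = 1.180383
Chained index = 100 × 1.000000 × 1.180383 = 118.0383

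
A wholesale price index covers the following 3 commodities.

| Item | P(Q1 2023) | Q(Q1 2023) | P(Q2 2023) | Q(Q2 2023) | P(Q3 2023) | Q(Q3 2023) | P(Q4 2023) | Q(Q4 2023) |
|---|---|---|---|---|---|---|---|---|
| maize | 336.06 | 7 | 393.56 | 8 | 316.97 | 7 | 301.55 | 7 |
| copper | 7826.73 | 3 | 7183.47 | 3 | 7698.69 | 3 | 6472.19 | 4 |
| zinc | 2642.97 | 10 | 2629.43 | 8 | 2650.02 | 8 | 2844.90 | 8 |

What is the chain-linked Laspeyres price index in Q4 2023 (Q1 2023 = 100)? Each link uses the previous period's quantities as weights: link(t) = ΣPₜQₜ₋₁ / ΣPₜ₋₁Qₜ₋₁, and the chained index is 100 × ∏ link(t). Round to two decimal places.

Link Q1 2023→Q2 2023:
ΣP(Q2 2023)Q(Q1 2023) = 393.56×7 + 7183.47×3 + 2629.43×10 = 2754.92 + 21550.41 + 26294.3 = 50599.63
ΣP(Q1 2023)Q(Q1 2023) = 336.06×7 + 7826.73×3 + 2642.97×10 = 2352.42 + 23480.19 + 26429.7 = 52262.31
link = 50599.63/52262.31 = 0.968186
Link Q2 2023→Q3 2023:
ΣP(Q3 2023)Q(Q2 2023) = 316.97×8 + 7698.69×3 + 2650.02×8 = 2535.76 + 23096.07 + 21200.16 = 46831.99
ΣP(Q2 2023)Q(Q2 2023) = 393.56×8 + 7183.47×3 + 2629.43×8 = 3148.48 + 21550.41 + 21035.44 = 45734.33
link = 46831.99/45734.33 = 1.024001
Link Q3 2023→Q4 2023:
ΣP(Q4 2023)Q(Q3 2023) = 301.55×7 + 6472.19×3 + 2844.90×8 = 2110.85 + 19416.57 + 22759.2 = 44286.62
ΣP(Q3 2023)Q(Q3 2023) = 316.97×7 + 7698.69×3 + 2650.02×8 = 2218.79 + 23096.07 + 21200.16 = 46515.02
link = 44286.62/46515.02 = 0.952093
Chained index = 100 × 0.968186 × 1.024001 × 0.952093 = 94.3927

94.39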